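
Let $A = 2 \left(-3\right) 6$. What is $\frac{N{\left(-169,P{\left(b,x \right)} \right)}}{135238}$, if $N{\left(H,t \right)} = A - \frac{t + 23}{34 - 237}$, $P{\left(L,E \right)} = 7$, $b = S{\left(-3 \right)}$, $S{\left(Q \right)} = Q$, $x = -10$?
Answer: $- \frac{3639}{13726657} \approx -0.0002651$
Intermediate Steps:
$b = -3$
$A = -36$ ($A = \left(-6\right) 6 = -36$)
$N{\left(H,t \right)} = - \frac{7285}{203} + \frac{t}{203}$ ($N{\left(H,t \right)} = -36 - \frac{t + 23}{34 - 237} = -36 - \frac{23 + t}{-203} = -36 - \left(23 + t\right) \left(- \frac{1}{203}\right) = -36 - \left(- \frac{23}{203} - \frac{t}{203}\right) = -36 + \left(\frac{23}{203} + \frac{t}{203}\right) = - \frac{7285}{203} + \frac{t}{203}$)
$\frac{N{\left(-169,P{\left(b,x \right)} \right)}}{135238} = \frac{- \frac{7285}{203} + \frac{1}{203} \cdot 7}{135238} = \left(- \frac{7285}{203} + \frac{1}{29}\right) \frac{1}{135238} = \left(- \frac{7278}{203}\right) \frac{1}{135238} = - \frac{3639}{13726657}$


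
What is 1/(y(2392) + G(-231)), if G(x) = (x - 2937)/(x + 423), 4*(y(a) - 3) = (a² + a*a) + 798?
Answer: 1/2861018 ≈ 3.4953e-7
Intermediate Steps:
y(a) = 405/2 + a²/2 (y(a) = 3 + ((a² + a*a) + 798)/4 = 3 + ((a² + a²) + 798)/4 = 3 + (2*a² + 798)/4 = 3 + (798 + 2*a²)/4 = 3 + (399/2 + a²/2) = 405/2 + a²/2)
G(x) = (-2937 + x)/(423 + x)
1/(y(2392) + G(-231)) = 1/((405/2 + (½)*2392²) + (-2937 - 231)/(423 - 231)) = 1/((405/2 + (½)*5721664) - 3168/192) = 1/((405/2 + 2860832) + (1/192)*(-3168)) = 1/(5722069/2 - 33/2) = 1/2861018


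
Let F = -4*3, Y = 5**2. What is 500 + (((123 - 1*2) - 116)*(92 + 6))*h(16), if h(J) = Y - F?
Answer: 18630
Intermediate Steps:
Y = 25
F = -12
h(J) = 37 (h(J) = 25 - 1*(-12) = 25 + 12 = 37)
500 + (((123 - 1*2) - 116)*(92 + 6))*h(16) = 500 + (((123 - 1*2) - 116)*(92 + 6))*37 = 500 + (((123 - 2) - 116)*98)*37 = 500 + ((121 - 116)*98)*37 = 500 + (5*98)*37 = 500 + 490*37 = 500 + 18130 = 18630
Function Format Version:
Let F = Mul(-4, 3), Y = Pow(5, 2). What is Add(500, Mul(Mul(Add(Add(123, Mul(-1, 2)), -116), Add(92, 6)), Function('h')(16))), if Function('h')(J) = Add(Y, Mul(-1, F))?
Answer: 18630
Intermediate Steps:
Y = 25
F = -12
Function('h')(J) = 37 (Function('h')(J) = Add(25, Mul(-1, -12)) = Add(25, 12) = 37)
Add(500, Mul(Mul(Add(Add(123, Mul(-1, 2)), -116), Add(92, 6)), Function('h')(16))) = Add(500, Mul(Mul(Add(Add(123, Mul(-1, 2)), -116), Add(92, 6)), 37)) = Add(500, Mul(Mul(Add(Add(123, -2), -116), 98), 37)) = Add(500, Mul(Mul(Add(121, -116), 98), 37)) = Add(500, Mul(Mul(5, 98), 37)) = Add(500, Mul(490, 37)) = Add(500, 18130) = 18630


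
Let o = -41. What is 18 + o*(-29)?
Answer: 1207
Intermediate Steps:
18 + o*(-29) = 18 - 41*(-29) = 18 + 1189 = 1207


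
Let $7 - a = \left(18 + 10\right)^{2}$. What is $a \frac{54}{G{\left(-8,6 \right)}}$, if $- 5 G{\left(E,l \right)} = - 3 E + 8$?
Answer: $\frac{104895}{16} \approx 6555.9$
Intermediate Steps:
$a = -777$ ($a = 7 - \left(18 + 10\right)^{2} = 7 - 28^{2} = 7 - 784 = -777$)
$G{\left(E,l \right)} = - \frac{8}{5} + \frac{3 E}{5}$ ($G{\left(E,l \right)} = - \frac{- 3 E + 8}{5} = - \frac{8 - 3 E}{5} = - \frac{8}{5} + \frac{3 E}{5}$)
$a \frac{54}{G{\left(-8,6 \right)}} = - 777 \frac{54}{- \frac{8}{5} + \frac{3}{5} \left(-8\right)} = - 777 \frac{54}{- \frac{8}{5} - \frac{24}{5}} = - 777 \frac{54}{- \frac{32}{5}} = - 777 \cdot 54 \left(- \frac{5}{32}\right) = \left(-777\right) \left(- \frac{135}{16}\right) = \frac{104895}{16}$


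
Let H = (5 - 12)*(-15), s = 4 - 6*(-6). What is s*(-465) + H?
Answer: -18495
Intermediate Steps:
s = 40 (s = 4 + 36 = 40)
H = 105 (H = -7*(-15) = 105)
s*(-465) + H = 40*(-465) + 105 = -18600 + 105 = -18495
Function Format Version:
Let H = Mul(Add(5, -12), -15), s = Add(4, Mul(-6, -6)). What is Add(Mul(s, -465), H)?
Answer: -18495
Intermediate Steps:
s = 40 (s = Add(4, 36) = 40)
H = 105 (H = Mul(-7, -15) = 105)
Add(Mul(s, -465), H) = Add(Mul(40, -465), 105) = Add(-18600, 105) = -18495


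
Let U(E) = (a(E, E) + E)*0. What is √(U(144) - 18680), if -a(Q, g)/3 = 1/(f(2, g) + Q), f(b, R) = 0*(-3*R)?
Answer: 2*I*√4670 ≈ 136.67*I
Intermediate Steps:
f(b, R) = 0
a(Q, g) = -3/Q (a(Q, g) = -3/(0 + Q) = -3/Q)
U(E) = 0 (U(E) = (-3/E + E)*0 = (E - 3/E)*0 = 0)
√(U(144) - 18680) = √(0 - 18680) = √(-18680) = 2*I*√4670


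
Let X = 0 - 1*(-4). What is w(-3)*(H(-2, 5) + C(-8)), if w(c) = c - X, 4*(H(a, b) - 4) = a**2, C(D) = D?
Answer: 21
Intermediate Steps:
X = 4 (X = 0 + 4 = 4)
H(a, b) = 4 + a**2/4
w(c) = -4 + c (w(c) = c - 1*4 = c - 4 = -4 + c)
w(-3)*(H(-2, 5) + C(-8)) = (-4 - 3)*((4 + (1/4)*(-2)**2) - 8) = -7*((4 + (1/4)*4) - 8) = -7*((4 + 1) - 8) = -7*(5 - 8) = -7*(-3) = 21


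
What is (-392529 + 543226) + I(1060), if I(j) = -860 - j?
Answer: 148777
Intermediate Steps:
(-392529 + 543226) + I(1060) = (-392529 + 543226) + (-860 - 1*1060) = 150697 + (-860 - 1060) = 150697 - 1920 = 148777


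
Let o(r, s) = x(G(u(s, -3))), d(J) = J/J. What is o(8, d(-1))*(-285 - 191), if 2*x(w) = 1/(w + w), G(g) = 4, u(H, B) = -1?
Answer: -119/4 ≈ -29.750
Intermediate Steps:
d(J) = 1
x(w) = 1/(4*w) (x(w) = 1/(2*(w + w)) = 1/(2*((2*w))) = (1/(2*w))/2 = 1/(4*w))
o(r, s) = 1/16 (o(r, s) = (1/4)/4 = (1/4)*(1/4) = 1/16)
o(8, d(-1))*(-285 - 191) = (-285 - 191)/16 = (1/16)*(-476) = -119/4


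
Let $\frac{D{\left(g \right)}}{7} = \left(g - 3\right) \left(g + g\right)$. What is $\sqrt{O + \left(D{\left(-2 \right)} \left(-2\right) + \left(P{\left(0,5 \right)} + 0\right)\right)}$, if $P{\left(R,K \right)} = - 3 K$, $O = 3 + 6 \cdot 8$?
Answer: $2 i \sqrt{61} \approx 15.62 i$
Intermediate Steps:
$O = 51$ ($O = 3 + 48 = 51$)
$D{\left(g \right)} = 14 g \left(-3 + g\right)$ ($D{\left(g \right)} = 7 \left(g - 3\right) \left(g + g\right) = 7 \left(-3 + g\right) 2 g = 7 \cdot 2 g \left(-3 + g\right) = 14 g \left(-3 + g\right)$)
$\sqrt{O + \left(D{\left(-2 \right)} \left(-2\right) + \left(P{\left(0,5 \right)} + 0\right)\right)} = \sqrt{51 + \left(14 \left(-2\right) \left(-3 - 2\right) \left(-2\right) + \left(\left(-3\right) 5 + 0\right)\right)} = \sqrt{51 + \left(14 \left(-2\right) \left(-5\right) \left(-2\right) + \left(-15 + 0\right)\right)} = \sqrt{51 + \left(140 \left(-2\right) - 15\right)} = \sqrt{51 - 295} = \sqrt{-244} = 2 i \sqrt{61}$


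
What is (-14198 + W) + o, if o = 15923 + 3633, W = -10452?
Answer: -5094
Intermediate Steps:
o = 19556
(-14198 + W) + o = (-14198 - 10452) + 19556 = -24650 + 19556 = -5094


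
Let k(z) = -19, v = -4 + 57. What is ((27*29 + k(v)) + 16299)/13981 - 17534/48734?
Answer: 293202694/340675027 ≈ 0.86065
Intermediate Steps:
v = 53
((27*29 + k(v)) + 16299)/13981 - 17534/48734 = ((27*29 - 19) + 16299)/13981 - 17534/48734 = ((783 - 19) + 16299)*(1/13981) - 17534*1/48734 = (764 + 16299)*(1/13981) - 8767/24367 = 17063*(1/13981) - 8767/24367 = 17063/13981 - 8767/24367 = 293202694/340675027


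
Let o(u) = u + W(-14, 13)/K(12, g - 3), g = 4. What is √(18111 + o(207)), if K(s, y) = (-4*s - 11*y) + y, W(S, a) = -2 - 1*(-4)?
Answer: √15405409/29 ≈ 135.34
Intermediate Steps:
W(S, a) = 2 (W(S, a) = -2 + 4 = 2)
K(s, y) = -10*y - 4*s (K(s, y) = (-11*y - 4*s) + y = -10*y - 4*s)
o(u) = -1/29 + u (o(u) = u + 2/(-10*(4 - 3) - 4*12) = u + 2/(-10*1 - 48) = u + 2/(-10 - 48) = u + 2/(-58) = u + 2*(-1/58) = u - 1/29 = -1/29 + u)
√(18111 + o(207)) = √(18111 + (-1/29 + 207)) = √(18111 + 6002/29) = √(531221/29) = √15405409/29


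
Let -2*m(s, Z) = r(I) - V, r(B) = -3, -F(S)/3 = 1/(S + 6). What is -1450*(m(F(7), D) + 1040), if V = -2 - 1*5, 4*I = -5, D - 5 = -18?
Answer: -1505100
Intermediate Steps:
D = -13 (D = 5 - 18 = -13)
I = -5/4 (I = (¼)*(-5) = -5/4 ≈ -1.2500)
F(S) = -3/(6 + S) (F(S) = -3/(S + 6) = -3/(6 + S))
V = -7 (V = -2 - 5 = -7)
m(s, Z) = -2 (m(s, Z) = -(-3 - 1*(-7))/2 = -(-3 + 7)/2 = -½*4 = -2)
-1450*(m(F(7), D) + 1040) = -1450*(-2 + 1040) = -1450*1038 = -1505100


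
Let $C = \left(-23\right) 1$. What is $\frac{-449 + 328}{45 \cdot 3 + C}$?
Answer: $- \frac{121}{112} \approx -1.0804$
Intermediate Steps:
$C = -23$
$\frac{-449 + 328}{45 \cdot 3 + C} = \frac{-449 + 328}{45 \cdot 3 - 23} = - \frac{121}{135 - 23} = - \frac{121}{112}$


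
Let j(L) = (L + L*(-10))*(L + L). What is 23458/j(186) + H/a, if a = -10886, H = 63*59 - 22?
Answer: -639085937/1694754252 ≈ -0.37710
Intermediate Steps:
H = 3695 (H = 3717 - 22 = 3695)
j(L) = -18*L**2 (j(L) = (L - 10*L)*(2*L) = (-9*L)*(2*L) = -18*L**2)
23458/j(186) + H/a = 23458/((-18*186**2)) + 3695/(-10886) = 23458/((-18*34596)) + 3695*(-1/10886) = 23458/(-622728) - 3695/10886 = 23458*(-1/622728) - 3695/10886 = -11729/311364 - 3695/10886 = -639085937/1694754252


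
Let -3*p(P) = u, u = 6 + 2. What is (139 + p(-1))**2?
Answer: 167281/9 ≈ 18587.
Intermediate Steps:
u = 8
p(P) = -8/3 (p(P) = -1/3*8 = -8/3)
(139 + p(-1))**2 = (139 - 8/3)**2 = (409/3)**2 = 167281/9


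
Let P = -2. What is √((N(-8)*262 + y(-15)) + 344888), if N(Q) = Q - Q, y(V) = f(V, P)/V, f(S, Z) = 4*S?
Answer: 2*√86223 ≈ 587.28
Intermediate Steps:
y(V) = 4 (y(V) = (4*V)/V = 4)
N(Q) = 0
√((N(-8)*262 + y(-15)) + 344888) = √((0*262 + 4) + 344888) = √((0 + 4) + 344888) = √(4 + 344888) = √344892 = 2*√86223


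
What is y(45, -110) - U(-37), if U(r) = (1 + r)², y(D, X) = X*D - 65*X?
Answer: 904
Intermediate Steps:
y(D, X) = -65*X + D*X (y(D, X) = D*X - 65*X = -65*X + D*X)
y(45, -110) - U(-37) = -110*(-65 + 45) - (1 - 37)² = -110*(-20) - 1*(-36)² = 2200 - 1*1296 = 2200 - 1296 = 904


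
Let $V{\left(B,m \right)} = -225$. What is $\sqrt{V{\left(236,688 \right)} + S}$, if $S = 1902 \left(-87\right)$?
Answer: $57 i \sqrt{51} \approx 407.06 i$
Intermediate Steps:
$S = -165474$
$\sqrt{V{\left(236,688 \right)} + S} = \sqrt{-225 - 165474} = \sqrt{-165699} = 57 i \sqrt{51}$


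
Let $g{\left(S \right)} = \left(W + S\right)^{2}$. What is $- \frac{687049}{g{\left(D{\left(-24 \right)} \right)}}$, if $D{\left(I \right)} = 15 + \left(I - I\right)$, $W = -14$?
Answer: $-687049$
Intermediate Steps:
$D{\left(I \right)} = 15$ ($D{\left(I \right)} = 15 + 0 = 15$)
$g{\left(S \right)} = \left(-14 + S\right)^{2}$
$- \frac{687049}{g{\left(D{\left(-24 \right)} \right)}} = - \frac{687049}{\left(-14 + 15\right)^{2}} = - \frac{687049}{1^{2}} = - \frac{687049}{1} = \left(-687049\right) 1 = -687049$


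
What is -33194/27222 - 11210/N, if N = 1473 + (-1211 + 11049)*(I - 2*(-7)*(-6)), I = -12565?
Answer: -2065167959923/1693744523679 ≈ -1.2193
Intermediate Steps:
N = -124439389 (N = 1473 + (-1211 + 11049)*(-12565 - 2*(-7)*(-6)) = 1473 + 9838*(-12565 + 14*(-6)) = 1473 + 9838*(-12565 - 84) = 1473 + 9838*(-12649) = 1473 - 124440862 = -124439389)
-33194/27222 - 11210/N = -33194/27222 - 11210/(-124439389) = -33194*1/27222 - 11210*(-1/124439389) = -16597/13611 + 11210/124439389 = -2065167959923/1693744523679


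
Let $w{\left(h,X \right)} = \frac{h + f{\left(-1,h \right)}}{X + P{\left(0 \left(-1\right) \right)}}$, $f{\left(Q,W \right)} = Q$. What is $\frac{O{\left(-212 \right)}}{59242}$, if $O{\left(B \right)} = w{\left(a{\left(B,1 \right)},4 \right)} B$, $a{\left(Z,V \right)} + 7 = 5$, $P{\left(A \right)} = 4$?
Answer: $\frac{159}{118484} \approx 0.001342$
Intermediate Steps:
$a{\left(Z,V \right)} = -2$ ($a{\left(Z,V \right)} = -7 + 5 = -2$)
$w{\left(h,X \right)} = \frac{-1 + h}{4 + X}$ ($w{\left(h,X \right)} = \frac{h - 1}{X + 4} = \frac{-1 + h}{4 + X}$)
$O{\left(B \right)} = - \frac{3 B}{8}$ ($O{\left(B \right)} = \frac{-1 - 2}{4 + 4} B = \frac{1}{8} \left(-3\right) B = - \frac{3 B}{8}$)
$\frac{O{\left(-212 \right)}}{59242} = \frac{\left(- \frac{3}{8}\right) \left(-212\right)}{59242} = \frac{159}{2} \cdot \frac{1}{59242} = \frac{159}{118484}$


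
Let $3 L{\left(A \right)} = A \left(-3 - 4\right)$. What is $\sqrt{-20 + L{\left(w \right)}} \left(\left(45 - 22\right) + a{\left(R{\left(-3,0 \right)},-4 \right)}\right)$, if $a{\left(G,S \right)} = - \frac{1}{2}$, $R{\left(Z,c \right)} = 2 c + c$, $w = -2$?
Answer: $\frac{15 i \sqrt{138}}{2} \approx 88.105 i$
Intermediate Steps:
$L{\left(A \right)} = - \frac{7 A}{3}$ ($L{\left(A \right)} = \frac{A \left(-3 - 4\right)}{3} = \frac{A \left(-7\right)}{3} = \frac{\left(-7\right) A}{3} = - \frac{7 A}{3}$)
$R{\left(Z,c \right)} = 3 c$
$a{\left(G,S \right)} = - \frac{1}{2}$ ($a{\left(G,S \right)} = \left(-1\right) \frac{1}{2} = - \frac{1}{2}$)
$\sqrt{-20 + L{\left(w \right)}} \left(\left(45 - 22\right) + a{\left(R{\left(-3,0 \right)},-4 \right)}\right) = \sqrt{-20 - - \frac{14}{3}} \left(\left(45 - 22\right) - \frac{1}{2}\right) = \sqrt{-20 + \frac{14}{3}} \left(23 - \frac{1}{2}\right) = \sqrt{- \frac{46}{3}} \cdot \frac{45}{2} = \frac{i \sqrt{138}}{3} \cdot \frac{45}{2} = \frac{15 i \sqrt{138}}{2}$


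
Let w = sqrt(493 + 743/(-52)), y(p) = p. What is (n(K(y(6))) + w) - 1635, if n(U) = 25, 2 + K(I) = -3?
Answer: -1610 + sqrt(323609)/26 ≈ -1588.1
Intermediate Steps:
K(I) = -5 (K(I) = -2 - 3 = -5)
w = sqrt(323609)/26 (w = sqrt(493 + 743*(-1/52)) = sqrt(493 - 743/52) = sqrt(24893/52) = sqrt(323609)/26 ≈ 21.879)
(n(K(y(6))) + w) - 1635 = (25 + sqrt(323609)/26) - 1635 = -1610 + sqrt(323609)/26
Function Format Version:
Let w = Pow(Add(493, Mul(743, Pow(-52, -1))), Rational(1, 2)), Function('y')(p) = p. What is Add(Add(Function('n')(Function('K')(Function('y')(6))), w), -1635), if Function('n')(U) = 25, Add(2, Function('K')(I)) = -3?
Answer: Add(-1610, Mul(Rational(1, 26), Pow(323609, Rational(1, 2)))) ≈ -1588.1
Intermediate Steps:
Function('K')(I) = -5 (Function('K')(I) = Add(-2, -3) = -5)
w = Mul(Rational(1, 26), Pow(323609, Rational(1, 2))) (w = Pow(Add(493, Mul(743, Rational(-1, 52))), Rational(1, 2)) = Pow(Add(493, Rational(-743, 52)), Rational(1, 2)) = Pow(Rational(24893, 52), Rational(1, 2)) = Mul(Rational(1, 26), Pow(323609, Rational(1, 2))) ≈ 21.879)
Add(Add(Function('n')(Function('K')(Function('y')(6))), w), -1635) = Add(Add(25, Mul(Rational(1, 26), Pow(323609, Rational(1, 2)))), -1635) = Add(-1610, Mul(Rational(1, 26), Pow(323609, Rational(1, 2))))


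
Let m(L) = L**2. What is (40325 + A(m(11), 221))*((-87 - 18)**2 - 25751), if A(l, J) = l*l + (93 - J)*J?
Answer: -392860228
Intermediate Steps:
A(l, J) = l**2 + J*(93 - J)
(40325 + A(m(11), 221))*((-87 - 18)**2 - 25751) = (40325 + ((11**2)**2 - 1*221**2 + 93*221))*((-87 - 18)**2 - 25751) = (40325 + (121**2 - 1*48841 + 20553))*((-105)**2 - 25751) = (40325 + (14641 - 48841 + 20553))*(11025 - 25751) = (40325 - 13647)*(-14726) = 26678*(-14726) = -392860228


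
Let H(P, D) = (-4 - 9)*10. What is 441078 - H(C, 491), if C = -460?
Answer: 441208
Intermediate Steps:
H(P, D) = -130 (H(P, D) = -13*10 = -130)
441078 - H(C, 491) = 441078 - 1*(-130) = 441078 + 130 = 441208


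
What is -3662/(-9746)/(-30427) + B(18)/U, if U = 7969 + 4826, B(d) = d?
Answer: 881815411/632374838315 ≈ 0.0013945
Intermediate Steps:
U = 12795
-3662/(-9746)/(-30427) + B(18)/U = -3662/(-9746)/(-30427) + 18/12795 = -3662*(-1/9746)*(-1/30427) + 18*(1/12795) = (1831/4873)*(-1/30427) + 6/4265 = -1831/148270771 + 6/4265 = 881815411/632374838315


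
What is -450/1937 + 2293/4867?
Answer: 2251391/9427379 ≈ 0.23881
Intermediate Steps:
-450/1937 + 2293/4867 = 2251391/9427379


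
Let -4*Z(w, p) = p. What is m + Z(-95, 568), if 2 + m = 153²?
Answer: 23265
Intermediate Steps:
Z(w, p) = -p/4
m = 23407 (m = -2 + 153² = -2 + 23409 = 23407)
m + Z(-95, 568) = 23407 - ¼*568 = 23407 - 142 = 23265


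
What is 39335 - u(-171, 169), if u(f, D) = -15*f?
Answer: 36770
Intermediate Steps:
39335 - u(-171, 169) = 39335 - (-15)*(-171) = 39335 - 1*2565 = 39335 - 2565 = 36770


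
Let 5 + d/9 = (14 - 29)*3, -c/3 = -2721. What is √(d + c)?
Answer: 3*√857 ≈ 87.824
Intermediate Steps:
c = 8163 (c = -3*(-2721) = 8163)
d = -450 (d = -45 + 9*((14 - 29)*3) = -45 + 9*(-15*3) = -45 + 9*(-45) = -45 - 405 = -450)
√(d + c) = √(-450 + 8163) = √7713 = 3*√857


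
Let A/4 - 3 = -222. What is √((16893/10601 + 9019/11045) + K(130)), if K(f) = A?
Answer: 2*I*√1355429731729270/2491235 ≈ 29.557*I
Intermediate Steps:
A = -876 (A = 12 + 4*(-222) = 12 - 888 = -876)
K(f) = -876
√((16893/10601 + 9019/11045) + K(130)) = √((16893/10601 + 9019/11045) - 876) = √(282193604/117088045 - 876) = √(-102286933816/117088045) = 2*I*√1355429731729270/2491235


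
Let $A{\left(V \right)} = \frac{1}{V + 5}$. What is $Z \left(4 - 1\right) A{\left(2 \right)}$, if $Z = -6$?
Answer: $- \frac{18}{7} \approx -2.5714$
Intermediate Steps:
$A{\left(V \right)} = \frac{1}{5 + V}$
$Z \left(4 - 1\right) A{\left(2 \right)} = \frac{\left(-6\right) \left(4 - 1\right)}{5 + 2} = \frac{\left(-6\right) 3}{7} = \left(-18\right) \frac{1}{7} = - \frac{18}{7}$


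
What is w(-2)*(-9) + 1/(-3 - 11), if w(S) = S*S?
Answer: -505/14 ≈ -36.071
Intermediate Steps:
w(S) = S²
w(-2)*(-9) + 1/(-3 - 11) = (-2)²*(-9) + 1/(-3 - 11) = 4*(-9) + 1/(-14) = -36 - 1/14 = -505/14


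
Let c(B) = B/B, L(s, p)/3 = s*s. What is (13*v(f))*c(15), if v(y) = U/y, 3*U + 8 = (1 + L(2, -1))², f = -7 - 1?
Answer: -2093/24 ≈ -87.208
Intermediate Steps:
L(s, p) = 3*s² (L(s, p) = 3*(s*s) = 3*s²)
c(B) = 1
f = -8
U = 161/3 (U = -8/3 + (1 + 3*2²)²/3 = -8/3 + (1 + 3*4)²/3 = -8/3 + (1 + 12)²/3 = -8/3 + (⅓)*13² = -8/3 + (⅓)*169 = -8/3 + 169/3 = 161/3 ≈ 53.667)
v(y) = 161/(3*y)
(13*v(f))*c(15) = (13*((161/3)/(-8)))*1 = (13*((161/3)*(-⅛)))*1 = (13*(-161/24))*1 = -2093/24*1 = -2093/24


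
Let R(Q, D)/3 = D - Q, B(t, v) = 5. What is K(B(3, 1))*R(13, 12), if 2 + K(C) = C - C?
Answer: 6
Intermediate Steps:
R(Q, D) = -3*Q + 3*D (R(Q, D) = 3*(D - Q) = -3*Q + 3*D)
K(C) = -2 (K(C) = -2 + (C - C) = -2 + 0 = -2)
K(B(3, 1))*R(13, 12) = -2*(-3*13 + 3*12) = -2*(-39 + 36) = -2*(-3) = 6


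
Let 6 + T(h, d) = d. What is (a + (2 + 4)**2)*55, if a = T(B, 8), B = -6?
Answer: 2090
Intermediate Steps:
T(h, d) = -6 + d
a = 2 (a = -6 + 8 = 2)
(a + (2 + 4)**2)*55 = (2 + (2 + 4)**2)*55 = (2 + 6**2)*55 = (2 + 36)*55 = 38*55 = 2090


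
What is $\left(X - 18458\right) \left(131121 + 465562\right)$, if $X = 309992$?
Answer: $173953381722$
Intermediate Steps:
$\left(X - 18458\right) \left(131121 + 465562\right) = \left(309992 - 18458\right) \left(131121 + 465562\right) = 291534 \cdot 596683 = 173953381722$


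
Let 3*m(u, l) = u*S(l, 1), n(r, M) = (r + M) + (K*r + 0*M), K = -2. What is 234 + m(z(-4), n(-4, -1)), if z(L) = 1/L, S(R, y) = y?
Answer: 2807/12 ≈ 233.92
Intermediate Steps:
n(r, M) = M - r (n(r, M) = (r + M) + (-2*r + 0*M) = (M + r) + (-2*r + 0) = (M + r) - 2*r = M - r)
m(u, l) = u/3 (m(u, l) = (u*1)/3 = u/3)
234 + m(z(-4), n(-4, -1)) = 234 + (⅓)/(-4) = 234 + (⅓)*(-¼) = 234 - 1/12 = 2807/12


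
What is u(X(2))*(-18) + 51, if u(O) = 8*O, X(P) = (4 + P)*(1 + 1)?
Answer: -1677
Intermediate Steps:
X(P) = 8 + 2*P (X(P) = (4 + P)*2 = 8 + 2*P)
u(X(2))*(-18) + 51 = (8*(8 + 2*2))*(-18) + 51 = (8*(8 + 4))*(-18) + 51 = (8*12)*(-18) + 51 = 96*(-18) + 51 = -1728 + 51 = -1677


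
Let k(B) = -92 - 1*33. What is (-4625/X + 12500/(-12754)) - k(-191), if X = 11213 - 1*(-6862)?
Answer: 570622880/4610571 ≈ 123.76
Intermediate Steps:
k(B) = -125 (k(B) = -92 - 33 = -125)
X = 18075 (X = 11213 + 6862 = 18075)
(-4625/X + 12500/(-12754)) - k(-191) = (-4625/18075 + 12500/(-12754)) - 1*(-125) = (-4625*1/18075 + 12500*(-1/12754)) + 125 = (-185/723 - 6250/6377) + 125 = -5698495/4610571 + 125 = 570622880/4610571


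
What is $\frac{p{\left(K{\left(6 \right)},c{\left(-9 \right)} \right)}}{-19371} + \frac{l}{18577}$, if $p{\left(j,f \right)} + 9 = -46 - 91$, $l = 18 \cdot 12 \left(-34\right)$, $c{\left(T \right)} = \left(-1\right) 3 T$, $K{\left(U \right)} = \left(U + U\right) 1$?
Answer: $- \frac{139548382}{359855067} \approx -0.38779$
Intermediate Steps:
$K{\left(U \right)} = 2 U$ ($K{\left(U \right)} = 2 U 1 = 2 U$)
$c{\left(T \right)} = - 3 T$
$l = -7344$ ($l = 216 \left(-34\right) = -7344$)
$p{\left(j,f \right)} = -146$ ($p{\left(j,f \right)} = -9 - 137 = -146$)
$\frac{p{\left(K{\left(6 \right)},c{\left(-9 \right)} \right)}}{-19371} + \frac{l}{18577} = - \frac{146}{-19371} - \frac{7344}{18577} = \left(-146\right) \left(- \frac{1}{19371}\right) - \frac{7344}{18577} = \frac{146}{19371} - \frac{7344}{18577} = - \frac{139548382}{359855067}$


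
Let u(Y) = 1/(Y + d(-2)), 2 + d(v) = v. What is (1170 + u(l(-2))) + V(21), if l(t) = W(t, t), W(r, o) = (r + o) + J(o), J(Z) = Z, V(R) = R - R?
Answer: 11699/10 ≈ 1169.9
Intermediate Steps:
d(v) = -2 + v
V(R) = 0
W(r, o) = r + 2*o (W(r, o) = (r + o) + o = (o + r) + o = r + 2*o)
l(t) = 3*t (l(t) = t + 2*t = 3*t)
u(Y) = 1/(-4 + Y) (u(Y) = 1/(Y + (-2 - 2)) = 1/(Y - 4) = 1/(-4 + Y))
(1170 + u(l(-2))) + V(21) = (1170 + 1/(-4 + 3*(-2))) + 0 = (1170 + 1/(-4 - 6)) + 0 = (1170 + 1/(-10)) + 0 = (1170 - ⅒) + 0 = 11699/10 + 0 = 11699/10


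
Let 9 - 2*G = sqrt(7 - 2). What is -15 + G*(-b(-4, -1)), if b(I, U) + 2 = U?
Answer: -3/2 - 3*sqrt(5)/2 ≈ -4.8541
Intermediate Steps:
b(I, U) = -2 + U
G = 9/2 - sqrt(5)/2 (G = 9/2 - sqrt(7 - 2)/2 = 9/2 - sqrt(5)/2 ≈ 3.3820)
-15 + G*(-b(-4, -1)) = -15 + (9/2 - sqrt(5)/2)*(-(-2 - 1)) = -15 + (9/2 - sqrt(5)/2)*(-1*(-3)) = -15 + (9/2 - sqrt(5)/2)*3 = -15 + (27/2 - 3*sqrt(5)/2) = -3/2 - 3*sqrt(5)/2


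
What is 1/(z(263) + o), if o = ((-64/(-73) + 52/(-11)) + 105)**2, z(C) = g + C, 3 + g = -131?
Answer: 644809/6680356090 ≈ 9.6523e-5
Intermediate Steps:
g = -134 (g = -3 - 131 = -134)
z(C) = -134 + C
o = 6597175729/644809 (o = ((-64*(-1/73) + 52*(-1/11)) + 105)**2 = ((64/73 - 52/11) + 105)**2 = (-3092/803 + 105)**2 = (81223/803)**2 = 6597175729/644809 ≈ 10231.)
1/(z(263) + o) = 1/((-134 + 263) + 6597175729/644809) = 1/(129 + 6597175729/644809) = 1/(6680356090/644809) = 644809/6680356090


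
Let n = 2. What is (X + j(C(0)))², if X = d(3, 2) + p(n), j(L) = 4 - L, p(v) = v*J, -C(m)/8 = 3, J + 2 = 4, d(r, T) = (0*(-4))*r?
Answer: 1024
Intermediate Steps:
d(r, T) = 0 (d(r, T) = 0*r = 0)
J = 2 (J = -2 + 4 = 2)
C(m) = -24 (C(m) = -8*3 = -24)
p(v) = 2*v (p(v) = v*2 = 2*v)
X = 4 (X = 0 + 2*2 = 0 + 4 = 4)
(X + j(C(0)))² = (4 + (4 - 1*(-24)))² = (4 + (4 + 24))² = (4 + 28)² = 32² = 1024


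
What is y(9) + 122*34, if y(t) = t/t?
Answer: 4149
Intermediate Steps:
y(t) = 1
y(9) + 122*34 = 1 + 122*34 = 1 + 4148 = 4149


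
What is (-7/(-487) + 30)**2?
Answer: 213656689/237169 ≈ 900.86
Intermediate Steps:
(-7/(-487) + 30)**2 = (-7*(-1/487) + 30)**2 = (7/487 + 30)**2 = (14617/487)**2 = 213656689/237169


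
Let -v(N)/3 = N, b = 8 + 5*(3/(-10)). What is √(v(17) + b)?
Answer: I*√178/2 ≈ 6.6708*I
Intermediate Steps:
b = 13/2 (b = 8 + 5*(3*(-⅒)) = 8 + 5*(-3/10) = 8 - 3/2 = 13/2 ≈ 6.5000)
v(N) = -3*N
√(v(17) + b) = √(-3*17 + 13/2) = √(-51 + 13/2) = √(-89/2) = I*√178/2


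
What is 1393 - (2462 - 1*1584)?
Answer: 515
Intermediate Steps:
1393 - (2462 - 1*1584) = 1393 - (2462 - 1584) = 1393 - 1*878 = 1393 - 878 = 515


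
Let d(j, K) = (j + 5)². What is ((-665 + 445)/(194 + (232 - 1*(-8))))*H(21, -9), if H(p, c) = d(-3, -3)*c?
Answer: 3960/217 ≈ 18.249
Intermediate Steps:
d(j, K) = (5 + j)²
H(p, c) = 4*c (H(p, c) = (5 - 3)²*c = 2²*c = 4*c)
((-665 + 445)/(194 + (232 - 1*(-8))))*H(21, -9) = ((-665 + 445)/(194 + (232 - 1*(-8))))*(4*(-9)) = -220/(194 + (232 + 8))*(-36) = -220/(194 + 240)*(-36) = -220/434*(-36) = -220*1/434*(-36) = -110/217*(-36) = 3960/217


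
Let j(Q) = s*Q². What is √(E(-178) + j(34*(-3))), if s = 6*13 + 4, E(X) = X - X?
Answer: 102*√82 ≈ 923.65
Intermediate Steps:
E(X) = 0
s = 82 (s = 78 + 4 = 82)
j(Q) = 82*Q²
√(E(-178) + j(34*(-3))) = √(0 + 82*(34*(-3))²) = √(0 + 82*(-102)²) = √(0 + 82*10404) = √(0 + 853128) = √853128 = 102*√82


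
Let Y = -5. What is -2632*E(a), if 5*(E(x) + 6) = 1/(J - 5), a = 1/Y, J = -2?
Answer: 79336/5 ≈ 15867.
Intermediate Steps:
a = -⅕ (a = 1/(-5) = -⅕ ≈ -0.20000)
E(x) = -211/35 (E(x) = -6 + 1/(5*(-2 - 5)) = -6 + (⅕)/(-7) = -6 + (⅕)*(-⅐) = -6 - 1/35 = -211/35)
-2632*E(a) = -2632*(-211/35) = 79336/5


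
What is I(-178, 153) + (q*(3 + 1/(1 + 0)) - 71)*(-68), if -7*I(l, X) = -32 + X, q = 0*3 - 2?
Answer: 37483/7 ≈ 5354.7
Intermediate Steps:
q = -2 (q = 0 - 2 = -2)
I(l, X) = 32/7 - X/7 (I(l, X) = -(-32 + X)/7 = 32/7 - X/7)
I(-178, 153) + (q*(3 + 1/(1 + 0)) - 71)*(-68) = (32/7 - ⅐*153) + (-2*(3 + 1/(1 + 0)) - 71)*(-68) = (32/7 - 153/7) + (-2*(3 + 1/1) - 71)*(-68) = -121/7 + (-2*(3 + 1) - 71)*(-68) = -121/7 + (-2*4 - 71)*(-68) = -121/7 + (-8 - 71)*(-68) = -121/7 - 79*(-68) = -121/7 + 5372 = 37483/7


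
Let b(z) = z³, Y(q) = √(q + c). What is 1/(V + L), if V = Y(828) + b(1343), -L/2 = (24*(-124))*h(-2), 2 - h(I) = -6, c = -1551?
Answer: 2422348223/5867770913471258452 - I*√723/5867770913471258452 ≈ 4.1282e-10 - 4.5824e-18*I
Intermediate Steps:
Y(q) = √(-1551 + q) (Y(q) = √(q - 1551) = √(-1551 + q))
h(I) = 8 (h(I) = 2 - 1*(-6) = 2 + 6 = 8)
L = 47616 (L = -2*24*(-124)*8 = -(-5952)*8 = -2*(-23808) = 47616)
V = 2422300607 + I*√723 (V = √(-1551 + 828) + 1343³ = √(-723) + 2422300607 = I*√723 + 2422300607 = 2422300607 + I*√723 ≈ 2.4223e+9 + 26.889*I)
1/(V + L) = 1/((2422300607 + I*√723) + 47616) = 1/(2422348223 + I*√723)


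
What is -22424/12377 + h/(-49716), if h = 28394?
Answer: -733132061/307667466 ≈ -2.3829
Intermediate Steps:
-22424/12377 + h/(-49716) = -22424/12377 + 28394/(-49716) = -22424*1/12377 + 28394*(-1/49716) = -22424/12377 - 14197/24858 = -733132061/307667466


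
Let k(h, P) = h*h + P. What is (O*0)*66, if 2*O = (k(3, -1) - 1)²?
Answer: 0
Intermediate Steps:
k(h, P) = P + h² (k(h, P) = h² + P = P + h²)
O = 49/2 (O = ((-1 + 3²) - 1)²/2 = ((-1 + 9) - 1)²/2 = (8 - 1)²/2 = (½)*7² = (½)*49 = 49/2 ≈ 24.500)
(O*0)*66 = ((49/2)*0)*66 = 0*66 = 0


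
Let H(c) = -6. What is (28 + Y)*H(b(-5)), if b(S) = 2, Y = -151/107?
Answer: -17070/107 ≈ -159.53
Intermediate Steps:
Y = -151/107 (Y = -151*1/107 = -151/107 ≈ -1.4112)
(28 + Y)*H(b(-5)) = (28 - 151/107)*(-6) = (2845/107)*(-6) = -17070/107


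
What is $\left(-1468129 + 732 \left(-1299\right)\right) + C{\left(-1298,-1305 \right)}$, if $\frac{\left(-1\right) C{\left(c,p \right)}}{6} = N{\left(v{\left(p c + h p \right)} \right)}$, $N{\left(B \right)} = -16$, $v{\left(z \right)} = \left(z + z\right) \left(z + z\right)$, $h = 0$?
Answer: $-2418901$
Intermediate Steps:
$v{\left(z \right)} = 4 z^{2}$ ($v{\left(z \right)} = 2 z 2 z = 4 z^{2}$)
$C{\left(c,p \right)} = 96$ ($C{\left(c,p \right)} = \left(-6\right) \left(-16\right) = 96$)
$\left(-1468129 + 732 \left(-1299\right)\right) + C{\left(-1298,-1305 \right)} = \left(-1468129 + 732 \left(-1299\right)\right) + 96 = \left(-1468129 - 950868\right) + 96 = -2418997 + 96 = -2418901$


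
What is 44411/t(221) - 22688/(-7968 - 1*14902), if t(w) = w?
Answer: 510346809/2527135 ≈ 201.95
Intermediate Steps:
44411/t(221) - 22688/(-7968 - 1*14902) = 44411/221 - 22688/(-7968 - 1*14902) = 44411*(1/221) - 22688/(-7968 - 14902) = 44411/221 - 22688/(-22870) = 44411/221 - 22688*(-1/22870) = 44411/221 + 11344/11435 = 510346809/2527135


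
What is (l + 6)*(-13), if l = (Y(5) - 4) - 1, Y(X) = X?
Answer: -78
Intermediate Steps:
l = 0 (l = (5 - 4) - 1 = 1 - 1 = 0)
(l + 6)*(-13) = (0 + 6)*(-13) = 6*(-13) = -78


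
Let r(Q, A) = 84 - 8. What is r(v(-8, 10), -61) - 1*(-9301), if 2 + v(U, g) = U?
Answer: 9377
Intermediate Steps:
v(U, g) = -2 + U
r(Q, A) = 76
r(v(-8, 10), -61) - 1*(-9301) = 76 - 1*(-9301) = 76 + 9301 = 9377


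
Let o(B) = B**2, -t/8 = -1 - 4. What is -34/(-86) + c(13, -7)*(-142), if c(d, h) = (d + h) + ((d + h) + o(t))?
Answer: -9842855/43 ≈ -2.2890e+5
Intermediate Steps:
t = 40 (t = -8*(-1 - 4) = -8*(-5) = 40)
c(d, h) = 1600 + 2*d + 2*h (c(d, h) = (d + h) + ((d + h) + 40**2) = (d + h) + ((d + h) + 1600) = (d + h) + (1600 + d + h) = 1600 + 2*d + 2*h)
-34/(-86) + c(13, -7)*(-142) = -34/(-86) + (1600 + 2*13 + 2*(-7))*(-142) = -34*(-1/86) + (1600 + 26 - 14)*(-142) = 17/43 + 1612*(-142) = 17/43 - 228904 = -9842855/43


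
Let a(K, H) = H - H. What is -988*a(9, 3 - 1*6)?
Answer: 0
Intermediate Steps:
a(K, H) = 0
-988*a(9, 3 - 1*6) = -988*0 = 0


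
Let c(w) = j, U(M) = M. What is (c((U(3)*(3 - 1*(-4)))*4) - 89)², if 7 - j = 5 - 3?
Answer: 7056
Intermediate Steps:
j = 5 (j = 7 - (5 - 3) = 7 - 1*2 = 7 - 2 = 5)
c(w) = 5
(c((U(3)*(3 - 1*(-4)))*4) - 89)² = (5 - 89)² = (-84)² = 7056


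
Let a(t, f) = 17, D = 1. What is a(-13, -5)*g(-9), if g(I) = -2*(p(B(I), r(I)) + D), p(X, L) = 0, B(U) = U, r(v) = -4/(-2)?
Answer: -34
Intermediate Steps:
r(v) = 2 (r(v) = -4*(-½) = 2)
g(I) = -2 (g(I) = -2*(0 + 1) = -2*1 = -2)
a(-13, -5)*g(-9) = 17*(-2) = -34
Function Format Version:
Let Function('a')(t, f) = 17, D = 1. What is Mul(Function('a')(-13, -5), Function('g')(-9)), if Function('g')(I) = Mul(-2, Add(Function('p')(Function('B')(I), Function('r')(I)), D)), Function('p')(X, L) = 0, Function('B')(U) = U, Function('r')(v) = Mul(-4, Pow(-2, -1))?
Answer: -34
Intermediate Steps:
Function('r')(v) = 2 (Function('r')(v) = Mul(-4, Rational(-1, 2)) = 2)
Function('g')(I) = -2 (Function('g')(I) = Mul(-2, Add(0, 1)) = Mul(-2, 1) = -2)
Mul(Function('a')(-13, -5), Function('g')(-9)) = Mul(17, -2) = -34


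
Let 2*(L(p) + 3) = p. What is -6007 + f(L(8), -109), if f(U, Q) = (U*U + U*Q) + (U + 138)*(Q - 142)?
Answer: -41004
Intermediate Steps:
L(p) = -3 + p/2
f(U, Q) = U² + Q*U + (-142 + Q)*(138 + U) (f(U, Q) = (U² + Q*U) + (138 + U)*(-142 + Q) = (U² + Q*U) + (-142 + Q)*(138 + U) = U² + Q*U + (-142 + Q)*(138 + U))
-6007 + f(L(8), -109) = -6007 + (-19596 + (-3 + (½)*8)² - 142*(-3 + (½)*8) + 138*(-109) + 2*(-109)*(-3 + (½)*8)) = -6007 + (-19596 + (-3 + 4)² - 142*(-3 + 4) - 15042 + 2*(-109)*(-3 + 4)) = -6007 + (-19596 + 1² - 142*1 - 15042 + 2*(-109)*1) = -6007 + (-19596 + 1 - 142 - 15042 - 218) = -6007 - 34997 = -41004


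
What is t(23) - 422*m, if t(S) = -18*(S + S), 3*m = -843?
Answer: 117754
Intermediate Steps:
m = -281 (m = (⅓)*(-843) = -281)
t(S) = -36*S
t(23) - 422*m = -36*23 - 422*(-281) = -828 + 118582 = 117754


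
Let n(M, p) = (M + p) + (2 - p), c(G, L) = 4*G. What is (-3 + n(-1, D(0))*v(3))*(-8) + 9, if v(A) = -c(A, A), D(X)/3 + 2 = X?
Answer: 129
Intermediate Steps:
D(X) = -6 + 3*X
n(M, p) = 2 + M
v(A) = -4*A
(-3 + n(-1, D(0))*v(3))*(-8) + 9 = (-3 + (2 - 1)*(-4*3))*(-8) + 9 = (-3 + 1*(-12))*(-8) + 9 = (-3 - 12)*(-8) + 9 = -15*(-8) + 9 = 120 + 9 = 129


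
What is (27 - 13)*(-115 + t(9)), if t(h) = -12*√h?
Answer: -2114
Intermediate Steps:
(27 - 13)*(-115 + t(9)) = (27 - 13)*(-115 - 12*√9) = 14*(-115 - 12*3) = 14*(-115 - 36) = 14*(-151) = -2114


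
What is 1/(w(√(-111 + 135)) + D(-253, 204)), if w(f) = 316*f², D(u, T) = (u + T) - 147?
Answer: 1/7388 ≈ 0.00013535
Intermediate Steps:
D(u, T) = -147 + T + u (D(u, T) = (T + u) - 147 = -147 + T + u)
1/(w(√(-111 + 135)) + D(-253, 204)) = 1/(316*(√(-111 + 135))² + (-147 + 204 - 253)) = 1/(316*(√24)² - 196) = 1/(316*(2*√6)² - 196) = 1/(316*24 - 196) = 1/(7584 - 196) = 1/7388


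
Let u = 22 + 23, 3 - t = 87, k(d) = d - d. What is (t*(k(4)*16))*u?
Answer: 0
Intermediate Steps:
k(d) = 0
t = -84 (t = 3 - 1*87 = 3 - 87 = -84)
u = 45
(t*(k(4)*16))*u = -0*16*45 = -84*0*45 = 0*45 = 0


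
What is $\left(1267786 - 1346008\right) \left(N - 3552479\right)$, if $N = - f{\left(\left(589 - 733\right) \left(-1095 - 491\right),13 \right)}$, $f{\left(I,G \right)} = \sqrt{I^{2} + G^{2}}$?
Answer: $277882012338 + 5084430 \sqrt{12345385} \approx 2.9575 \cdot 10^{11}$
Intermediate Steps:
$f{\left(I,G \right)} = \sqrt{G^{2} + I^{2}}$
$N = - 65 \sqrt{12345385}$ ($N = - \sqrt{13^{2} + \left(\left(589 - 733\right) \left(-1095 - 491\right)\right)^{2}} = - \sqrt{169 + \left(\left(-144\right) \left(-1586\right)\right)^{2}} = - \sqrt{169 + 228384^{2}} = - \sqrt{169 + 52159251456} = - \sqrt{52159251625} = - 65 \sqrt{12345385} \approx -2.2838 \cdot 10^{5}$)
$\left(1267786 - 1346008\right) \left(N - 3552479\right) = \left(1267786 - 1346008\right) \left(- 65 \sqrt{12345385} - 3552479\right) = - 78222 \left(-3552479 - 65 \sqrt{12345385}\right) = 277882012338 + 5084430 \sqrt{12345385}$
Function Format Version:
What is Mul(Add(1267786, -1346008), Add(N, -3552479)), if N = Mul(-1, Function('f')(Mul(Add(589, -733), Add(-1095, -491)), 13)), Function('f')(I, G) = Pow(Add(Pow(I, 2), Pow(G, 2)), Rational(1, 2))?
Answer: Add(277882012338, Mul(5084430, Pow(12345385, Rational(1, 2)))) ≈ 2.9575e+11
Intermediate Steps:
Function('f')(I, G) = Pow(Add(Pow(G, 2), Pow(I, 2)), Rational(1, 2))
N = Mul(-65, Pow(12345385, Rational(1, 2))) (N = Mul(-1, Pow(Add(Pow(13, 2), Pow(Mul(Add(589, -733), Add(-1095, -491)), 2)), Rational(1, 2))) = Mul(-1, Pow(Add(169, Pow(Mul(-144, -1586), 2)), Rational(1, 2))) = Mul(-1, Pow(Add(169, Pow(228384, 2)), Rational(1, 2))) = Mul(-1, Pow(Add(169, 52159251456), Rational(1, 2))) = Mul(-1, Pow(52159251625, Rational(1, 2))) = Mul(-1, Mul(65, Pow(12345385, Rational(1, 2)))) = Mul(-65, Pow(12345385, Rational(1, 2))) ≈ -2.2838e+5)
Mul(Add(1267786, -1346008), Add(N, -3552479)) = Mul(Add(1267786, -1346008), Add(Mul(-65, Pow(12345385, Rational(1, 2))), -3552479)) = Mul(-78222, Add(-3552479, Mul(-65, Pow(12345385, Rational(1, 2))))) = Add(277882012338, Mul(5084430, Pow(12345385, Rational(1, 2))))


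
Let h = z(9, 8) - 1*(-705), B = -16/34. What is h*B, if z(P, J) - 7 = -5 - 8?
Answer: -5592/17 ≈ -328.94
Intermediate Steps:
z(P, J) = -6 (z(P, J) = 7 + (-5 - 8) = 7 - 13 = -6)
B = -8/17 (B = -16*1/34 = -8/17 ≈ -0.47059)
h = 699 (h = -6 - 1*(-705) = -6 + 705 = 699)
h*B = 699*(-8/17) = -5592/17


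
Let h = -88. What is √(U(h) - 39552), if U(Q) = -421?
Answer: I*√39973 ≈ 199.93*I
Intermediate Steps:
√(U(h) - 39552) = √(-421 - 39552) = √(-39973) = I*√39973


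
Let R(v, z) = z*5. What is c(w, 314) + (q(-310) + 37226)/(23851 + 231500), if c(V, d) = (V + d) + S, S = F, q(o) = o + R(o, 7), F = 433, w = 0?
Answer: 63594716/85117 ≈ 747.14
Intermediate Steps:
R(v, z) = 5*z
q(o) = 35 + o (q(o) = o + 5*7 = o + 35 = 35 + o)
S = 433
c(V, d) = 433 + V + d (c(V, d) = (V + d) + 433 = 433 + V + d)
c(w, 314) + (q(-310) + 37226)/(23851 + 231500) = (433 + 0 + 314) + ((35 - 310) + 37226)/(23851 + 231500) = 747 + (-275 + 37226)/255351 = 747 + 36951*(1/255351) = 747 + 12317/85117 = 63594716/85117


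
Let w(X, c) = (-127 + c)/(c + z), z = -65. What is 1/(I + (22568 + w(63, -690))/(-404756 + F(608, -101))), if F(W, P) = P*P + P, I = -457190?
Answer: -297965280/136226763402857 ≈ -2.1873e-6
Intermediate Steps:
F(W, P) = P + P² (F(W, P) = P² + P = P + P²)
w(X, c) = (-127 + c)/(-65 + c) (w(X, c) = (-127 + c)/(c - 65) = (-127 + c)/(-65 + c))
1/(I + (22568 + w(63, -690))/(-404756 + F(608, -101))) = 1/(-457190 + (22568 + (-127 - 690)/(-65 - 690))/(-404756 - 101*(1 - 101))) = 1/(-457190 + (22568 - 817/(-755))/(-404756 - 101*(-100))) = 1/(-457190 + (22568 - 1/755*(-817))/(-404756 + 10100)) = 1/(-457190 + (22568 + 817/755)/(-394656)) = 1/(-457190 + (17039657/755)*(-1/394656)) = 1/(-457190 - 17039657/297965280) = 1/(-136226763402857/297965280) = -297965280/136226763402857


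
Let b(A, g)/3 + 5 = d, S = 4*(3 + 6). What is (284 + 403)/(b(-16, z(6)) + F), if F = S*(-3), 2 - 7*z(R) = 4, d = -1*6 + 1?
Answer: -229/46 ≈ -4.9783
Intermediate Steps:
S = 36 (S = 4*9 = 36)
d = -5 (d = -6 + 1 = -5)
z(R) = -2/7 (z(R) = 2/7 - ⅐*4 = 2/7 - 4/7 = -2/7)
b(A, g) = -30 (b(A, g) = -15 + 3*(-5) = -15 - 15 = -30)
F = -108 (F = 36*(-3) = -108)
(284 + 403)/(b(-16, z(6)) + F) = (284 + 403)/(-30 - 108) = 687/(-138) = 687*(-1/138) = -229/46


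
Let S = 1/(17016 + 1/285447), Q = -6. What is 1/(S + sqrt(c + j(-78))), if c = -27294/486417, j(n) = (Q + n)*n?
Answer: -224799806541269021349/25062453229669249839354511219 + 23592063037848819409*sqrt(172244415322570)/25062453229669249839354511219 ≈ 0.012354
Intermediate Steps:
j(n) = n*(-6 + n) (j(n) = (-6 + n)*n = n*(-6 + n))
c = -9098/162139 (c = -27294*1/486417 = -9098/162139 ≈ -0.056112)
S = 285447/4857166153 (S = 1/(17016 + 1/285447) = 1/(4857166153/285447) = 285447/4857166153 ≈ 5.8768e-5)
1/(S + sqrt(c + j(-78))) = 1/(285447/4857166153 + sqrt(-9098/162139 - 78*(-6 - 78))) = 1/(285447/4857166153 + sqrt(-9098/162139 - 78*(-84))) = 1/(285447/4857166153 + sqrt(-9098/162139 + 6552)) = 1/(285447/4857166153 + sqrt(1062325630/162139)) = 1/(285447/4857166153 + sqrt(172244415322570)/162139)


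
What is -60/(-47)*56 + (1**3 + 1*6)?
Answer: 3689/47 ≈ 78.489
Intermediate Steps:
-60/(-47)*56 + (1**3 + 1*6) = -60*(-1/47)*56 + (1 + 6) = (60/47)*56 + 7 = 3360/47 + 7 = 3689/47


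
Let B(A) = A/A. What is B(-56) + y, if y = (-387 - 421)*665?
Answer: -537319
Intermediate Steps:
B(A) = 1
y = -537320 (y = -808*665 = -537320)
B(-56) + y = 1 - 537320 = -537319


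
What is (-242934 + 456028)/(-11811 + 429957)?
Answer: 106547/209073 ≈ 0.50962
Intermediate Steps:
(-242934 + 456028)/(-11811 + 429957) = 213094/418146 = 213094*(1/418146) = 106547/209073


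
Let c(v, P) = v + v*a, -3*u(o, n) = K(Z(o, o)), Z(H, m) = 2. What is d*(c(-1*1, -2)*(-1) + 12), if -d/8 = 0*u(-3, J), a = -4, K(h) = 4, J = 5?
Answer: 0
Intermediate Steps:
u(o, n) = -4/3 (u(o, n) = -⅓*4 = -4/3)
c(v, P) = -3*v (c(v, P) = v + v*(-4) = v - 4*v = -3*v)
d = 0 (d = -0*(-4)/3 = -8*0 = 0)
d*(c(-1*1, -2)*(-1) + 12) = 0*(-(-3)*(-1) + 12) = 0*(-3*(-1)*(-1) + 12) = 0*(3*(-1) + 12) = 0*(-3 + 12) = 0*9 = 0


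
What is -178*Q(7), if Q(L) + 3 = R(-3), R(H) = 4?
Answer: -178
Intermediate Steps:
Q(L) = 1 (Q(L) = -3 + 4 = 1)
-178*Q(7) = -178*1 = -178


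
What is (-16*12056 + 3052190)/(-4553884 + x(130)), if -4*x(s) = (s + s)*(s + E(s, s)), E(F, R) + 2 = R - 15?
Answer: -2859294/4569679 ≈ -0.62571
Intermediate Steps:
E(F, R) = -17 + R (E(F, R) = -2 + (R - 15) = -2 + (-15 + R) = -17 + R)
x(s) = -s*(-17 + 2*s)/2 (x(s) = -(s + s)*(s + (-17 + s))/4 = -2*s*(-17 + 2*s)/4 = -s*(-17 + 2*s)/2)
(-16*12056 + 3052190)/(-4553884 + x(130)) = (-16*12056 + 3052190)/(-4553884 + (½)*130*(17 - 2*130)) = (-192896 + 3052190)/(-4553884 + (½)*130*(17 - 260)) = 2859294/(-4553884 + (½)*130*(-243)) = 2859294/(-4553884 - 15795) = 2859294/(-4569679) = 2859294*(-1/4569679) = -2859294/4569679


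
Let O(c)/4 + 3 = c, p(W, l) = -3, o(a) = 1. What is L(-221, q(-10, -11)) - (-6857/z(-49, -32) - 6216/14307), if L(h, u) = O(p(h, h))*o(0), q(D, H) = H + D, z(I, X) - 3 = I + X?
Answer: -41466985/371982 ≈ -111.48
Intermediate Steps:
z(I, X) = 3 + I + X (z(I, X) = 3 + (I + X) = 3 + I + X)
q(D, H) = D + H
O(c) = -12 + 4*c
L(h, u) = -24 (L(h, u) = (-12 + 4*(-3))*1 = (-12 - 12)*1 = -24*1 = -24)
L(-221, q(-10, -11)) - (-6857/z(-49, -32) - 6216/14307) = -24 - (-6857/(3 - 49 - 32) - 6216/14307) = -24 - (-6857/(-78) - 6216*1/14307) = -24 - (-6857*(-1/78) - 2072/4769) = -24 - (6857/78 - 2072/4769) = -24 - 1*32539417/371982 = -24 - 32539417/371982 = -41466985/371982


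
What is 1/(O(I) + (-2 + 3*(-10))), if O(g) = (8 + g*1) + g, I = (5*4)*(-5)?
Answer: -1/224 ≈ -0.0044643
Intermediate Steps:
I = -100 (I = 20*(-5) = -100)
O(g) = 8 + 2*g (O(g) = (8 + g) + g = 8 + 2*g)
1/(O(I) + (-2 + 3*(-10))) = 1/((8 + 2*(-100)) + (-2 + 3*(-10))) = 1/((8 - 200) + (-2 - 30)) = 1/(-192 - 32) = 1/(-224) = -1/224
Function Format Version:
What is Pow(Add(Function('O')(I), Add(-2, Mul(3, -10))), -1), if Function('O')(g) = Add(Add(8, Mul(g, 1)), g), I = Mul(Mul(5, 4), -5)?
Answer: Rational(-1, 224) ≈ -0.0044643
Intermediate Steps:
I = -100 (I = Mul(20, -5) = -100)
Function('O')(g) = Add(8, Mul(2, g)) (Function('O')(g) = Add(Add(8, g), g) = Add(8, Mul(2, g)))
Pow(Add(Function('O')(I), Add(-2, Mul(3, -10))), -1) = Pow(Add(Add(8, Mul(2, -100)), Add(-2, Mul(3, -10))), -1) = Pow(Add(Add(8, -200), Add(-2, -30)), -1) = Pow(Add(-192, -32), -1) = Pow(-224, -1) = Rational(-1, 224)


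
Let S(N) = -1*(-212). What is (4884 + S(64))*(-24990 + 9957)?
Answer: -76608168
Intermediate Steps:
S(N) = 212
(4884 + S(64))*(-24990 + 9957) = (4884 + 212)*(-24990 + 9957) = 5096*(-15033) = -76608168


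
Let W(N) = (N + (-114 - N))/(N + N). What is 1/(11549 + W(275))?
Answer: 275/3175918 ≈ 8.6589e-5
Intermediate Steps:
W(N) = -57/N (W(N) = -114*1/(2*N) = -57/N)
1/(11549 + W(275)) = 1/(11549 - 57/275) = 1/(3175918/275) = 275/3175918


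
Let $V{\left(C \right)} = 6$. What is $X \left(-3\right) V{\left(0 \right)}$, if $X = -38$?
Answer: $684$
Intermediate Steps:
$X \left(-3\right) V{\left(0 \right)} = \left(-38\right) \left(-3\right) 6 = 114 \cdot 6 = 684$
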